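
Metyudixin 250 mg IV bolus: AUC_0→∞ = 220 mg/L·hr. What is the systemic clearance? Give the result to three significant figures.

CL = 1.14 L/hr

CL = Dose_iv / AUC_0→∞
   = 250 / 220 = 1.13636 L/hr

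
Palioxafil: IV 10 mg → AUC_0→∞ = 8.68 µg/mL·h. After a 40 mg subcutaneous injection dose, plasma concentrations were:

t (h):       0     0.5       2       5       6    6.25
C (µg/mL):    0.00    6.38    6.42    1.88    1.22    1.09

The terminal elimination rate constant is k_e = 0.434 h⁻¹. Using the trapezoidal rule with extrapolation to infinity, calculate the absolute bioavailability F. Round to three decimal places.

Trapezoidal AUC_0→6.25 (subcutaneous injection):
  [0→0.5]: (0.00+6.38)/2 × 0.5 = 1.595
  [0.5→2]: (6.38+6.42)/2 × 1.5 = 9.6
  [2→5]: (6.42+1.88)/2 × 3 = 12.45
  [5→6]: (1.88+1.22)/2 × 1 = 1.55
  [6→6.25]: (1.22+1.09)/2 × 0.25 = 0.28875
  Sum = 25.48375 µg/mL·h
Tail: C_last/k_e = 1.09/0.434 = 2.512
AUC_0→∞ (subcutaneous injection) = 25.48375 + 2.512 = 27.99575 µg/mL·h
F = (AUC_ev/D_ev)/(AUC_iv/D_iv) = (27.99575/40)/(8.68/10) = 0.69989375/0.868 = 0.8063

F = 0.806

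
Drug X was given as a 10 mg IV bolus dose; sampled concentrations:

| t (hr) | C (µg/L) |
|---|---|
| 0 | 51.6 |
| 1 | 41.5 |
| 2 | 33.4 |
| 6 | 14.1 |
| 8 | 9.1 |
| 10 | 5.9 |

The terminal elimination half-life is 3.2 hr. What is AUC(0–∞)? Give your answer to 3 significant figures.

Trapezoidal AUC_0→10:
  [0→1]: (51.6+41.5)/2 × 1 = 46.55
  [1→2]: (41.5+33.4)/2 × 1 = 37.45
  [2→6]: (33.4+14.1)/2 × 4 = 95.0
  [6→8]: (14.1+9.1)/2 × 2 = 23.2
  [8→10]: (9.1+5.9)/2 × 2 = 15.0
  Sum = 217.2 µg/L·hr
k_e = ln2 / t½ = 0.693147 / 3.2 = 0.2166 hr^-1
Extrapolated tail: C_last / k_e = 5.9 / 0.2166 = 27.239
AUC_0→∞ = 217.2 + 27.239 = 244.439 µg/L·hr

AUC = 244 µg/L·hr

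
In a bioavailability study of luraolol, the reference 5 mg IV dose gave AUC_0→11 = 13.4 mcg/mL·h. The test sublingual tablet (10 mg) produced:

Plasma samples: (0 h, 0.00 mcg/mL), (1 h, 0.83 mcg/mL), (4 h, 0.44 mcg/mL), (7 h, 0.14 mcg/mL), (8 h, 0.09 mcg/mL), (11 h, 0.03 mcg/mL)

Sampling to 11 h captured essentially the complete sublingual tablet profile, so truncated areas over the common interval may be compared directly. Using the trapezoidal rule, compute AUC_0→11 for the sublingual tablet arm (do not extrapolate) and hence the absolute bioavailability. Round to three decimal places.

Trapezoidal AUC_0→11 (sublingual tablet):
  [0→1]: (0.00+0.83)/2 × 1 = 0.415
  [1→4]: (0.83+0.44)/2 × 3 = 1.905
  [4→7]: (0.44+0.14)/2 × 3 = 0.87
  [7→8]: (0.14+0.09)/2 × 1 = 0.115
  [8→11]: (0.09+0.03)/2 × 3 = 0.18
  Sum = 3.485 mcg/mL·h
F = (AUC_ev/D_ev)/(AUC_iv/D_iv) = (3.485/10)/(13.4/5) = 0.3485/2.68 = 0.1300

F = 0.130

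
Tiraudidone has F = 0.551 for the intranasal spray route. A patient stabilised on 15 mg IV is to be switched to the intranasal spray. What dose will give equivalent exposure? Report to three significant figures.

For equal systemic exposure: F × D_ev = D_iv
D_ev = D_iv / F = 15 / 0.551 = 27.2232 mg

D_intranasal = 27.2 mg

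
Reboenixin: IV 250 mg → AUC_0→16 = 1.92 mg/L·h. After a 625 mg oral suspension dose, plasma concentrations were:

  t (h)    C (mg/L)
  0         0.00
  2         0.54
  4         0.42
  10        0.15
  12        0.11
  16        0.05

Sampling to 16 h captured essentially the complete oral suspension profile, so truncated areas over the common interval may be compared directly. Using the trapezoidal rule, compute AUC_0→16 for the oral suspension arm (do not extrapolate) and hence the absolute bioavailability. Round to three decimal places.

F = 0.790

Trapezoidal AUC_0→16 (oral suspension):
  [0→2]: (0.00+0.54)/2 × 2 = 0.54
  [2→4]: (0.54+0.42)/2 × 2 = 0.96
  [4→10]: (0.42+0.15)/2 × 6 = 1.71
  [10→12]: (0.15+0.11)/2 × 2 = 0.26
  [12→16]: (0.11+0.05)/2 × 4 = 0.32
  Sum = 3.79 mg/L·h
F = (AUC_ev/D_ev)/(AUC_iv/D_iv) = (3.79/625)/(1.92/250) = 0.006064/0.00768 = 0.7896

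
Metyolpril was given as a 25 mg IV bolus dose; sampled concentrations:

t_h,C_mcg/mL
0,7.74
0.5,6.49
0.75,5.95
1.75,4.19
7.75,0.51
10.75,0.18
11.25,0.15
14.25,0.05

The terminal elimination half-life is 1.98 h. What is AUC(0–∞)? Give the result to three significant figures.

Trapezoidal AUC_0→14.25:
  [0→0.5]: (7.74+6.49)/2 × 0.5 = 3.5575
  [0.5→0.75]: (6.49+5.95)/2 × 0.25 = 1.555
  [0.75→1.75]: (5.95+4.19)/2 × 1 = 5.07
  [1.75→7.75]: (4.19+0.51)/2 × 6 = 14.1
  [7.75→10.75]: (0.51+0.18)/2 × 3 = 1.035
  [10.75→11.25]: (0.18+0.15)/2 × 0.5 = 0.0825
  [11.25→14.25]: (0.15+0.05)/2 × 3 = 0.3
  Sum = 25.7 mcg/mL·h
k_e = ln2 / t½ = 0.693147 / 1.98 = 0.3501 h^-1
Extrapolated tail: C_last / k_e = 0.05 / 0.3501 = 0.143
AUC_0→∞ = 25.7 + 0.143 = 25.843 mcg/mL·h

AUC = 25.8 mcg/mL·h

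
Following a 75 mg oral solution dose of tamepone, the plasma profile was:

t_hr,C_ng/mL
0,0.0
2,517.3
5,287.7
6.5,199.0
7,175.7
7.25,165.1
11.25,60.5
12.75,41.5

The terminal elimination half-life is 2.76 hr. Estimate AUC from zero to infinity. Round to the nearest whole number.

Trapezoidal AUC_0→12.75:
  [0→2]: (0.0+517.3)/2 × 2 = 517.3
  [2→5]: (517.3+287.7)/2 × 3 = 1207.5
  [5→6.5]: (287.7+199.0)/2 × 1.5 = 365.025
  [6.5→7]: (199.0+175.7)/2 × 0.5 = 93.675
  [7→7.25]: (175.7+165.1)/2 × 0.25 = 42.6
  [7.25→11.25]: (165.1+60.5)/2 × 4 = 451.2
  [11.25→12.75]: (60.5+41.5)/2 × 1.5 = 76.5
  Sum = 2753.8 ng/mL·hr
k_e = ln2 / t½ = 0.693147 / 2.76 = 0.2511 hr^-1
Extrapolated tail: C_last / k_e = 41.5 / 0.2511 = 165.273
AUC_0→∞ = 2753.8 + 165.273 = 2919.073 ng/mL·hr

AUC = 2919 ng/mL·hr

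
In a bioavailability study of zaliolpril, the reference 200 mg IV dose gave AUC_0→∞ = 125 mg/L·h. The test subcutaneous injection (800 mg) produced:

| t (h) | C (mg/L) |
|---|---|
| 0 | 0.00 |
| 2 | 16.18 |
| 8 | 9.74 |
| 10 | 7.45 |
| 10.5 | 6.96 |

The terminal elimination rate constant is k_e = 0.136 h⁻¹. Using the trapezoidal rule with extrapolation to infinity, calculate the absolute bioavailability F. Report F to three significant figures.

Trapezoidal AUC_0→10.5 (subcutaneous injection):
  [0→2]: (0.00+16.18)/2 × 2 = 16.18
  [2→8]: (16.18+9.74)/2 × 6 = 77.76
  [8→10]: (9.74+7.45)/2 × 2 = 17.19
  [10→10.5]: (7.45+6.96)/2 × 0.5 = 3.6025
  Sum = 114.7325 mg/L·h
Tail: C_last/k_e = 6.96/0.136 = 51.176
AUC_0→∞ (subcutaneous injection) = 114.7325 + 51.176 = 165.9085 mg/L·h
F = (AUC_ev/D_ev)/(AUC_iv/D_iv) = (165.9085/800)/(125/200) = 0.207386/0.625 = 0.3318

F = 0.332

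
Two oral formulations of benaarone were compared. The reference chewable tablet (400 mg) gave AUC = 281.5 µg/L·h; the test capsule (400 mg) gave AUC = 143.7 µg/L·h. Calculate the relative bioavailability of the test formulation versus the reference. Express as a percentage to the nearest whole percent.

F_rel = 51%

F_rel = (AUC_test/D_test) / (AUC_ref/D_ref)
      = (143.7/400) / (281.5/400)
      = 0.35925 / 0.70375 = 0.5105 = 51.05%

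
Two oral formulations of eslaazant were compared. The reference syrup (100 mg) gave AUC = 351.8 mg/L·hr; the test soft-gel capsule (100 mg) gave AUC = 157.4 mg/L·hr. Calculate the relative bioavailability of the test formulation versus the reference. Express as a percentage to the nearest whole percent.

F_rel = (AUC_test/D_test) / (AUC_ref/D_ref)
      = (157.4/100) / (351.8/100)
      = 1.574 / 3.518 = 0.4474 = 44.74%

F_rel = 45%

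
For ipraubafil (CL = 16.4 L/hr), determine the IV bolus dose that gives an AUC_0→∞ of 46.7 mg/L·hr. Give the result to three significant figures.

Dose_iv = CL × AUC_0→∞
     = 16.4 × 46.7 = 765.88 mg

Dose = 766 mg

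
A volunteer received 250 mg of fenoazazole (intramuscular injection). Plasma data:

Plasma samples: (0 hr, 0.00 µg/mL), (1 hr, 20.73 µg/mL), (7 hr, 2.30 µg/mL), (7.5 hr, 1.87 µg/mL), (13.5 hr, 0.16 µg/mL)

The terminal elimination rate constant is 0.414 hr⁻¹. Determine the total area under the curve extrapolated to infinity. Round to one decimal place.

Trapezoidal AUC_0→13.5:
  [0→1]: (0.00+20.73)/2 × 1 = 10.365
  [1→7]: (20.73+2.30)/2 × 6 = 69.09
  [7→7.5]: (2.30+1.87)/2 × 0.5 = 1.0425
  [7.5→13.5]: (1.87+0.16)/2 × 6 = 6.09
  Sum = 86.5875 µg/mL·hr
Extrapolated tail: C_last / k_e = 0.16 / 0.414 = 0.386
AUC_0→∞ = 86.5875 + 0.386 = 86.9735 µg/mL·hr

AUC = 87.0 µg/mL·hr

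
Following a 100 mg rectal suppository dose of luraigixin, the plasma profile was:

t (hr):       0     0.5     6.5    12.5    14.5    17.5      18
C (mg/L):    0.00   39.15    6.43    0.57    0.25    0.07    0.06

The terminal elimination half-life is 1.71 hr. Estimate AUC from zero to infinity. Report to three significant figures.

AUC = 169 mg/L·hr

Trapezoidal AUC_0→18:
  [0→0.5]: (0.00+39.15)/2 × 0.5 = 9.7875
  [0.5→6.5]: (39.15+6.43)/2 × 6 = 136.74
  [6.5→12.5]: (6.43+0.57)/2 × 6 = 21.0
  [12.5→14.5]: (0.57+0.25)/2 × 2 = 0.82
  [14.5→17.5]: (0.25+0.07)/2 × 3 = 0.48
  [17.5→18]: (0.07+0.06)/2 × 0.5 = 0.0325
  Sum = 168.86 mg/L·hr
k_e = ln2 / t½ = 0.693147 / 1.71 = 0.4053 hr^-1
Extrapolated tail: C_last / k_e = 0.06 / 0.4053 = 0.148
AUC_0→∞ = 168.86 + 0.148 = 169.008 mg/L·hr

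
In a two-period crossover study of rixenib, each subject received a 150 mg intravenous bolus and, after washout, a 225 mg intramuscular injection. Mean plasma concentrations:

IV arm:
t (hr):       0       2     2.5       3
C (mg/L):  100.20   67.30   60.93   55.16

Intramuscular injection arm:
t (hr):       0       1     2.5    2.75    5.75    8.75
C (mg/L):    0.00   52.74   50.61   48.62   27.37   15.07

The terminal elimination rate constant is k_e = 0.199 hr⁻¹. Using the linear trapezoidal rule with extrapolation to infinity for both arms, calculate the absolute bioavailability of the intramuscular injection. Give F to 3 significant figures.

Trapezoidal AUC_0→3 (IV):
  [0→2]: (100.20+67.30)/2 × 2 = 167.5
  [2→2.5]: (67.30+60.93)/2 × 0.5 = 32.0575
  [2.5→3]: (60.93+55.16)/2 × 0.5 = 29.0225
  Sum = 228.58 mg/L·hr
IV tail: 55.16/0.199 = 277.186; AUC_iv,0→∞ = 228.58 + 277.186 = 505.766 mg/L·hr
Trapezoidal AUC_0→8.75 (intramuscular injection):
  [0→1]: (0.00+52.74)/2 × 1 = 26.37
  [1→2.5]: (52.74+50.61)/2 × 1.5 = 77.5125
  [2.5→2.75]: (50.61+48.62)/2 × 0.25 = 12.40375
  [2.75→5.75]: (48.62+27.37)/2 × 3 = 113.985
  [5.75→8.75]: (27.37+15.07)/2 × 3 = 63.66
  Sum = 293.93125 mg/L·hr
intramuscular injection tail: 15.07/0.199 = 75.729; AUC_ev,0→∞ = 293.93125 + 75.729 = 369.66025 mg/L·hr
F = (AUC_ev/D_ev)/(AUC_iv/D_iv) = (369.66025/225)/(505.766/150) = 1.64293/3.37177 = 0.4873

F = 0.487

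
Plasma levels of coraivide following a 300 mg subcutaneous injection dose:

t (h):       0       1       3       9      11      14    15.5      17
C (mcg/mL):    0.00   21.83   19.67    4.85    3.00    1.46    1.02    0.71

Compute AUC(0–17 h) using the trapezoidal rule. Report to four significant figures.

AUC = 143.7 mcg/mL·h

Trapezoidal AUC_0→17:
  [0→1]: (0.00+21.83)/2 × 1 = 10.915
  [1→3]: (21.83+19.67)/2 × 2 = 41.5
  [3→9]: (19.67+4.85)/2 × 6 = 73.56
  [9→11]: (4.85+3.00)/2 × 2 = 7.85
  [11→14]: (3.00+1.46)/2 × 3 = 6.69
  [14→15.5]: (1.46+1.02)/2 × 1.5 = 1.86
  [15.5→17]: (1.02+0.71)/2 × 1.5 = 1.2975
  Sum = 143.6725 mcg/mL·h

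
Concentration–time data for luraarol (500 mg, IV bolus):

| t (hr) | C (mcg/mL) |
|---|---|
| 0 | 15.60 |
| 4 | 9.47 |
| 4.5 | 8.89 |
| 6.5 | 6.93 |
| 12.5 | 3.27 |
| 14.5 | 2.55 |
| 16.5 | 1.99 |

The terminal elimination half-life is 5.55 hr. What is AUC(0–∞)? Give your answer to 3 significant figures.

AUC = 127 mcg/mL·hr

Trapezoidal AUC_0→16.5:
  [0→4]: (15.60+9.47)/2 × 4 = 50.14
  [4→4.5]: (9.47+8.89)/2 × 0.5 = 4.59
  [4.5→6.5]: (8.89+6.93)/2 × 2 = 15.82
  [6.5→12.5]: (6.93+3.27)/2 × 6 = 30.6
  [12.5→14.5]: (3.27+2.55)/2 × 2 = 5.82
  [14.5→16.5]: (2.55+1.99)/2 × 2 = 4.54
  Sum = 111.51 mcg/mL·hr
k_e = ln2 / t½ = 0.693147 / 5.55 = 0.1249 hr^-1
Extrapolated tail: C_last / k_e = 1.99 / 0.1249 = 15.933
AUC_0→∞ = 111.51 + 15.933 = 127.443 mcg/mL·hr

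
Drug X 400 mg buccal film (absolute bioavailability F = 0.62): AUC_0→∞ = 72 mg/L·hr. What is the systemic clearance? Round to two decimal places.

CL = 3.44 L/hr

CL = F × Dose / AUC_0→∞
   = 0.62 × 400 / 72 = 3.44444 L/hr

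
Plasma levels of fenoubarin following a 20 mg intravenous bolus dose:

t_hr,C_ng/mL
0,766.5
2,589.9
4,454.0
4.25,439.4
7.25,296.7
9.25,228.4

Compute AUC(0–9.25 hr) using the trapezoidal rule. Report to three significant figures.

Trapezoidal AUC_0→9.25:
  [0→2]: (766.5+589.9)/2 × 2 = 1356.4
  [2→4]: (589.9+454.0)/2 × 2 = 1043.9
  [4→4.25]: (454.0+439.4)/2 × 0.25 = 111.675
  [4.25→7.25]: (439.4+296.7)/2 × 3 = 1104.15
  [7.25→9.25]: (296.7+228.4)/2 × 2 = 525.1
  Sum = 4141.225 ng/mL·hr

AUC = 4140 ng/mL·hr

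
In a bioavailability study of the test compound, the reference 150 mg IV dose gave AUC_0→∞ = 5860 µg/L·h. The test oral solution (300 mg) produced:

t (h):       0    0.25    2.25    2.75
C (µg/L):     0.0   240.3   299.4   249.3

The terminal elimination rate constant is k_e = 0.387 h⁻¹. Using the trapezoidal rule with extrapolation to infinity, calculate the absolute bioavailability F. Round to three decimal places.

Trapezoidal AUC_0→2.75 (oral solution):
  [0→0.25]: (0.0+240.3)/2 × 0.25 = 30.0375
  [0.25→2.25]: (240.3+299.4)/2 × 2 = 539.7
  [2.25→2.75]: (299.4+249.3)/2 × 0.5 = 137.175
  Sum = 706.9125 µg/L·h
Tail: C_last/k_e = 249.3/0.387 = 644.186
AUC_0→∞ (oral solution) = 706.9125 + 644.186 = 1351.0985 µg/L·h
F = (AUC_ev/D_ev)/(AUC_iv/D_iv) = (1351.0985/300)/(5860/150) = 4.50366/39.0667 = 0.1153

F = 0.115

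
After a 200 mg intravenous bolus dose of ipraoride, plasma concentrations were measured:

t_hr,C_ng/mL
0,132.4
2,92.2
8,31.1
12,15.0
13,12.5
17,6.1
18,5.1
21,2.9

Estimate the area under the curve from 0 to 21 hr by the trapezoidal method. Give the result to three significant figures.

AUC = 755 ng/mL·hr

Trapezoidal AUC_0→21:
  [0→2]: (132.4+92.2)/2 × 2 = 224.6
  [2→8]: (92.2+31.1)/2 × 6 = 369.9
  [8→12]: (31.1+15.0)/2 × 4 = 92.2
  [12→13]: (15.0+12.5)/2 × 1 = 13.75
  [13→17]: (12.5+6.1)/2 × 4 = 37.2
  [17→18]: (6.1+5.1)/2 × 1 = 5.6
  [18→21]: (5.1+2.9)/2 × 3 = 12.0
  Sum = 755.25 ng/mL·hr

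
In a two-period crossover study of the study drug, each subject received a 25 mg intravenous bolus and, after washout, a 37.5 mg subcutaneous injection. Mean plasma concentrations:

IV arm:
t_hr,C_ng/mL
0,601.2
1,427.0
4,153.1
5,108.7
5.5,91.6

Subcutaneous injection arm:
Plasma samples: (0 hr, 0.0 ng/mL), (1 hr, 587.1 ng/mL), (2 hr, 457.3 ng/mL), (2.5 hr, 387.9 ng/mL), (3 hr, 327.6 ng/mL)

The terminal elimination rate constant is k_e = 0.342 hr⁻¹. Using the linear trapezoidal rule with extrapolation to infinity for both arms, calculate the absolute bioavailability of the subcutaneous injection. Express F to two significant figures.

Trapezoidal AUC_0→5.5 (IV):
  [0→1]: (601.2+427.0)/2 × 1 = 514.1
  [1→4]: (427.0+153.1)/2 × 3 = 870.15
  [4→5]: (153.1+108.7)/2 × 1 = 130.9
  [5→5.5]: (108.7+91.6)/2 × 0.5 = 50.075
  Sum = 1565.225 ng/mL·hr
IV tail: 91.6/0.342 = 267.836; AUC_iv,0→∞ = 1565.225 + 267.836 = 1833.061 ng/mL·hr
Trapezoidal AUC_0→3 (subcutaneous injection):
  [0→1]: (0.0+587.1)/2 × 1 = 293.55
  [1→2]: (587.1+457.3)/2 × 1 = 522.2
  [2→2.5]: (457.3+387.9)/2 × 0.5 = 211.3
  [2.5→3]: (387.9+327.6)/2 × 0.5 = 178.875
  Sum = 1205.925 ng/mL·hr
subcutaneous injection tail: 327.6/0.342 = 957.895; AUC_ev,0→∞ = 1205.925 + 957.895 = 2163.82 ng/mL·hr
F = (AUC_ev/D_ev)/(AUC_iv/D_iv) = (2163.82/37.5)/(1833.061/25) = 57.7019/73.32244 = 0.7870

F = 0.79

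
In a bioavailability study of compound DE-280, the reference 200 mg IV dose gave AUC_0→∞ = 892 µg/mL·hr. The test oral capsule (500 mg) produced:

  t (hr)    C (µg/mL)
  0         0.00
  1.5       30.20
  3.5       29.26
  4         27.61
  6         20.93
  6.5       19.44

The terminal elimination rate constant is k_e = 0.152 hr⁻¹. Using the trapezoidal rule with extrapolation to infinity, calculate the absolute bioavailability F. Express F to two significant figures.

F = 0.13

Trapezoidal AUC_0→6.5 (oral capsule):
  [0→1.5]: (0.00+30.20)/2 × 1.5 = 22.65
  [1.5→3.5]: (30.20+29.26)/2 × 2 = 59.46
  [3.5→4]: (29.26+27.61)/2 × 0.5 = 14.2175
  [4→6]: (27.61+20.93)/2 × 2 = 48.54
  [6→6.5]: (20.93+19.44)/2 × 0.5 = 10.0925
  Sum = 154.96 µg/mL·hr
Tail: C_last/k_e = 19.44/0.152 = 127.895
AUC_0→∞ (oral capsule) = 154.96 + 127.895 = 282.855 µg/mL·hr
F = (AUC_ev/D_ev)/(AUC_iv/D_iv) = (282.855/500)/(892/200) = 0.56571/4.46 = 0.1268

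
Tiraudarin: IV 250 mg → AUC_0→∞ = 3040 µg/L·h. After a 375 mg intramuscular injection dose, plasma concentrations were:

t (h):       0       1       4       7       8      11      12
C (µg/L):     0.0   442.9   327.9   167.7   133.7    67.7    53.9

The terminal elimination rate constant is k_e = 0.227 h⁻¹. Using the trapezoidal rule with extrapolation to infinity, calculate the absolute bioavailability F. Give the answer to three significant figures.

F = 0.630

Trapezoidal AUC_0→12 (intramuscular injection):
  [0→1]: (0.0+442.9)/2 × 1 = 221.45
  [1→4]: (442.9+327.9)/2 × 3 = 1156.2
  [4→7]: (327.9+167.7)/2 × 3 = 743.4
  [7→8]: (167.7+133.7)/2 × 1 = 150.7
  [8→11]: (133.7+67.7)/2 × 3 = 302.1
  [11→12]: (67.7+53.9)/2 × 1 = 60.8
  Sum = 2634.65 µg/L·h
Tail: C_last/k_e = 53.9/0.227 = 237.445
AUC_0→∞ (intramuscular injection) = 2634.65 + 237.445 = 2872.095 µg/L·h
F = (AUC_ev/D_ev)/(AUC_iv/D_iv) = (2872.095/375)/(3040/250) = 7.65892/12.16 = 0.6298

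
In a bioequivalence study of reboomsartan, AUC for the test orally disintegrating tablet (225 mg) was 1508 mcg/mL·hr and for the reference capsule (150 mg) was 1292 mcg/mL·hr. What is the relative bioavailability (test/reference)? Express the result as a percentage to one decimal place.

F_rel = 77.8%

F_rel = (AUC_test/D_test) / (AUC_ref/D_ref)
      = (1508/225) / (1292/150)
      = 6.70222 / 8.61333 = 0.7781 = 77.81%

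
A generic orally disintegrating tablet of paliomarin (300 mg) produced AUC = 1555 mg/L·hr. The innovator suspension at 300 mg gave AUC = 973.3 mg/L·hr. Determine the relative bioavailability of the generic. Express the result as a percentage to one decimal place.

F_rel = 159.8%

F_rel = (AUC_test/D_test) / (AUC_ref/D_ref)
      = (1555/300) / (973.3/300)
      = 5.18333 / 3.24433 = 1.5977 = 159.77%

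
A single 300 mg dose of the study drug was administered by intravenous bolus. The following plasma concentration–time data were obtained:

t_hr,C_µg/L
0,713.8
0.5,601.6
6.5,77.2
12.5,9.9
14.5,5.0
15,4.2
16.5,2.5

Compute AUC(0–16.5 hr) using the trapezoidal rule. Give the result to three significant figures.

AUC = 2650 µg/L·hr

Trapezoidal AUC_0→16.5:
  [0→0.5]: (713.8+601.6)/2 × 0.5 = 328.85
  [0.5→6.5]: (601.6+77.2)/2 × 6 = 2036.4
  [6.5→12.5]: (77.2+9.9)/2 × 6 = 261.3
  [12.5→14.5]: (9.9+5.0)/2 × 2 = 14.9
  [14.5→15]: (5.0+4.2)/2 × 0.5 = 2.3
  [15→16.5]: (4.2+2.5)/2 × 1.5 = 5.025
  Sum = 2648.775 µg/L·hr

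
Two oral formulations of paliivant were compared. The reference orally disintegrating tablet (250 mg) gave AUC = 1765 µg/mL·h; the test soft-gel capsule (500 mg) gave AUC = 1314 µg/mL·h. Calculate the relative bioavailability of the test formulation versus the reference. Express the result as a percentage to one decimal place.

F_rel = 37.2%

F_rel = (AUC_test/D_test) / (AUC_ref/D_ref)
      = (1314/500) / (1765/250)
      = 2.628 / 7.06 = 0.3722 = 37.22%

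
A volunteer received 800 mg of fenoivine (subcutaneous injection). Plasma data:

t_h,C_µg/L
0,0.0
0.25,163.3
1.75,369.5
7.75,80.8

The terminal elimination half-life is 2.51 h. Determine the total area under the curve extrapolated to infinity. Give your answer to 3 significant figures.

AUC = 2060 µg/L·h

Trapezoidal AUC_0→7.75:
  [0→0.25]: (0.0+163.3)/2 × 0.25 = 20.4125
  [0.25→1.75]: (163.3+369.5)/2 × 1.5 = 399.6
  [1.75→7.75]: (369.5+80.8)/2 × 6 = 1350.9
  Sum = 1770.9125 µg/L·h
k_e = ln2 / t½ = 0.693147 / 2.51 = 0.2762 h^-1
Extrapolated tail: C_last / k_e = 80.8 / 0.2762 = 292.542
AUC_0→∞ = 1770.9125 + 292.542 = 2063.4545 µg/L·h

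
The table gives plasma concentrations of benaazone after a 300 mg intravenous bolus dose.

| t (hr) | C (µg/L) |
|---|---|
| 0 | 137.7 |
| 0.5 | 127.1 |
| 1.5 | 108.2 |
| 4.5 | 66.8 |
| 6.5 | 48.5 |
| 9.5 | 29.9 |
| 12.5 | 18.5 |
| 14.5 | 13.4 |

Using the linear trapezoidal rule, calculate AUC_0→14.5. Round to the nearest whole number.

Trapezoidal AUC_0→14.5:
  [0→0.5]: (137.7+127.1)/2 × 0.5 = 66.2
  [0.5→1.5]: (127.1+108.2)/2 × 1 = 117.65
  [1.5→4.5]: (108.2+66.8)/2 × 3 = 262.5
  [4.5→6.5]: (66.8+48.5)/2 × 2 = 115.3
  [6.5→9.5]: (48.5+29.9)/2 × 3 = 117.6
  [9.5→12.5]: (29.9+18.5)/2 × 3 = 72.6
  [12.5→14.5]: (18.5+13.4)/2 × 2 = 31.9
  Sum = 783.75 µg/L·hr

AUC = 784 µg/L·hr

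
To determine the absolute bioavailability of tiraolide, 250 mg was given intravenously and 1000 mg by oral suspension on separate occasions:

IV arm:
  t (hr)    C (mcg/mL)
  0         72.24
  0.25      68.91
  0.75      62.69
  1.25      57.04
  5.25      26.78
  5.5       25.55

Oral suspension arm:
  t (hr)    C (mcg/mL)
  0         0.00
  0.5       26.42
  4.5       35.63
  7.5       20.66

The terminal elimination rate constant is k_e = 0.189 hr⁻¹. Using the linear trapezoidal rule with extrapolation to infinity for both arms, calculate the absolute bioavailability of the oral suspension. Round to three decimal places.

Trapezoidal AUC_0→5.5 (IV):
  [0→0.25]: (72.24+68.91)/2 × 0.25 = 17.64375
  [0.25→0.75]: (68.91+62.69)/2 × 0.5 = 32.9
  [0.75→1.25]: (62.69+57.04)/2 × 0.5 = 29.9325
  [1.25→5.25]: (57.04+26.78)/2 × 4 = 167.64
  [5.25→5.5]: (26.78+25.55)/2 × 0.25 = 6.54125
  Sum = 254.6575 mcg/mL·hr
IV tail: 25.55/0.189 = 135.185; AUC_iv,0→∞ = 254.6575 + 135.185 = 389.8425 mcg/mL·hr
Trapezoidal AUC_0→7.5 (oral suspension):
  [0→0.5]: (0.00+26.42)/2 × 0.5 = 6.605
  [0.5→4.5]: (26.42+35.63)/2 × 4 = 124.1
  [4.5→7.5]: (35.63+20.66)/2 × 3 = 84.435
  Sum = 215.14 mcg/mL·hr
oral suspension tail: 20.66/0.189 = 109.312; AUC_ev,0→∞ = 215.14 + 109.312 = 324.452 mcg/mL·hr
F = (AUC_ev/D_ev)/(AUC_iv/D_iv) = (324.452/1000)/(389.8425/250) = 0.324452/1.55937 = 0.2081

F = 0.208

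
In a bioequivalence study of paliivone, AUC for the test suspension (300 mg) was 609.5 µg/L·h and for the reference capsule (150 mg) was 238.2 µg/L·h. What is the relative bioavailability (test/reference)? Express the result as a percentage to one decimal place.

F_rel = 127.9%

F_rel = (AUC_test/D_test) / (AUC_ref/D_ref)
      = (609.5/300) / (238.2/150)
      = 2.03167 / 1.588 = 1.2794 = 127.94%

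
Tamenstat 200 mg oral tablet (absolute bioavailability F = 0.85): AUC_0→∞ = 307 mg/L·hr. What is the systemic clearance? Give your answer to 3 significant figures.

CL = F × Dose / AUC_0→∞
   = 0.85 × 200 / 307 = 0.553746 L/hr

CL = 0.554 L/hr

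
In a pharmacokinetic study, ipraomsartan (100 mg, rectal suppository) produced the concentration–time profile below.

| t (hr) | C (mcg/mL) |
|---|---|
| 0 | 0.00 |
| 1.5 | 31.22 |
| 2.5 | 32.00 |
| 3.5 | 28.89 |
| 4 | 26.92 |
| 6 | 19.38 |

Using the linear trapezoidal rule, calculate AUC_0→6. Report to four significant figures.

Trapezoidal AUC_0→6:
  [0→1.5]: (0.00+31.22)/2 × 1.5 = 23.415
  [1.5→2.5]: (31.22+32.00)/2 × 1 = 31.61
  [2.5→3.5]: (32.00+28.89)/2 × 1 = 30.445
  [3.5→4]: (28.89+26.92)/2 × 0.5 = 13.9525
  [4→6]: (26.92+19.38)/2 × 2 = 46.3
  Sum = 145.7225 mcg/mL·hr

AUC = 145.7 mcg/mL·hr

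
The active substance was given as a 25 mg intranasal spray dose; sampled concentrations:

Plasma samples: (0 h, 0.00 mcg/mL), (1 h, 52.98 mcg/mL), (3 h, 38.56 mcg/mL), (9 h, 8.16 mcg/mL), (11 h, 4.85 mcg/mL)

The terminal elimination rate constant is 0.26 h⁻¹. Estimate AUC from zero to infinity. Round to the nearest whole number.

Trapezoidal AUC_0→11:
  [0→1]: (0.00+52.98)/2 × 1 = 26.49
  [1→3]: (52.98+38.56)/2 × 2 = 91.54
  [3→9]: (38.56+8.16)/2 × 6 = 140.16
  [9→11]: (8.16+4.85)/2 × 2 = 13.01
  Sum = 271.2 mcg/mL·h
Extrapolated tail: C_last / k_e = 4.85 / 0.26 = 18.654
AUC_0→∞ = 271.2 + 18.654 = 289.854 mcg/mL·h

AUC = 290 mcg/mL·h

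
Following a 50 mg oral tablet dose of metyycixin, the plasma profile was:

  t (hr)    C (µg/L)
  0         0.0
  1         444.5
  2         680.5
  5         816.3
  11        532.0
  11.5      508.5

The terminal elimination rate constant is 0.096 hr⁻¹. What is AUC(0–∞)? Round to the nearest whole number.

Trapezoidal AUC_0→11.5:
  [0→1]: (0.0+444.5)/2 × 1 = 222.25
  [1→2]: (444.5+680.5)/2 × 1 = 562.5
  [2→5]: (680.5+816.3)/2 × 3 = 2245.2
  [5→11]: (816.3+532.0)/2 × 6 = 4044.9
  [11→11.5]: (532.0+508.5)/2 × 0.5 = 260.125
  Sum = 7334.975 µg/L·hr
Extrapolated tail: C_last / k_e = 508.5 / 0.096 = 5296.875
AUC_0→∞ = 7334.975 + 5296.875 = 12631.85 µg/L·hr

AUC = 12632 µg/L·hr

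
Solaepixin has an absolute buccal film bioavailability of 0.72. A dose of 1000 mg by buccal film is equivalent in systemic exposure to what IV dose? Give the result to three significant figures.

Systemic exposure from an extravascular dose = F × D_ev, so the equivalent IV dose is F × D_ev.
D_iv = F × D_ev = 0.72 × 1000 = 720 mg

D_iv = 720 mg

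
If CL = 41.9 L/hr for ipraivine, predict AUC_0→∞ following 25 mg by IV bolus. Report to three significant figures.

AUC = 0.597 mg/L·hr

AUC_0→∞ = Dose_iv / CL
        = 25 / 41.9 = 0.596659 mg/L·hr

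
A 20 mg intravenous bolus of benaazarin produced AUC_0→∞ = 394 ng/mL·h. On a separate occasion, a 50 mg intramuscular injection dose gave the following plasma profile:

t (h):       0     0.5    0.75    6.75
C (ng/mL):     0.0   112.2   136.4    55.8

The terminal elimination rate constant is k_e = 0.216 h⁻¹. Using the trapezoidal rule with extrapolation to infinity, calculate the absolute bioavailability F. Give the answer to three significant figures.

F = 0.908

Trapezoidal AUC_0→6.75 (intramuscular injection):
  [0→0.5]: (0.0+112.2)/2 × 0.5 = 28.05
  [0.5→0.75]: (112.2+136.4)/2 × 0.25 = 31.075
  [0.75→6.75]: (136.4+55.8)/2 × 6 = 576.6
  Sum = 635.725 ng/mL·h
Tail: C_last/k_e = 55.8/0.216 = 258.333
AUC_0→∞ (intramuscular injection) = 635.725 + 258.333 = 894.058 ng/mL·h
F = (AUC_ev/D_ev)/(AUC_iv/D_iv) = (894.058/50)/(394/20) = 17.88116/19.7 = 0.9077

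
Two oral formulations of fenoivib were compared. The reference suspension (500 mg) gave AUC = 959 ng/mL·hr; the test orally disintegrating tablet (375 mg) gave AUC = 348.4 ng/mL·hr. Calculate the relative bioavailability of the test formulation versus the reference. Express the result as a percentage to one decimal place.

F_rel = 48.4%

F_rel = (AUC_test/D_test) / (AUC_ref/D_ref)
      = (348.4/375) / (959/500)
      = 0.929067 / 1.918 = 0.4844 = 48.44%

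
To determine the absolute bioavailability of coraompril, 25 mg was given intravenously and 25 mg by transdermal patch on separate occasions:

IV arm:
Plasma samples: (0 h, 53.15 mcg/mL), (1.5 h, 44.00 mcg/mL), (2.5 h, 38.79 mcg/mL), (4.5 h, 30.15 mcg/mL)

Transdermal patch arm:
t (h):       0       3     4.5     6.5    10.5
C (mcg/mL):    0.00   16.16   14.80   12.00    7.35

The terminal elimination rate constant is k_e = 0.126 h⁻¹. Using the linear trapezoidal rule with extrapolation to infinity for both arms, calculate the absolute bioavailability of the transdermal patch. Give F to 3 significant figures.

F = 0.405

Trapezoidal AUC_0→4.5 (IV):
  [0→1.5]: (53.15+44.00)/2 × 1.5 = 72.8625
  [1.5→2.5]: (44.00+38.79)/2 × 1 = 41.395
  [2.5→4.5]: (38.79+30.15)/2 × 2 = 68.94
  Sum = 183.1975 mcg/mL·h
IV tail: 30.15/0.126 = 239.286; AUC_iv,0→∞ = 183.1975 + 239.286 = 422.4835 mcg/mL·h
Trapezoidal AUC_0→10.5 (transdermal patch):
  [0→3]: (0.00+16.16)/2 × 3 = 24.24
  [3→4.5]: (16.16+14.80)/2 × 1.5 = 23.22
  [4.5→6.5]: (14.80+12.00)/2 × 2 = 26.8
  [6.5→10.5]: (12.00+7.35)/2 × 4 = 38.7
  Sum = 112.96 mcg/mL·h
transdermal patch tail: 7.35/0.126 = 58.333; AUC_ev,0→∞ = 112.96 + 58.333 = 171.293 mcg/mL·h
F = (AUC_ev/D_ev)/(AUC_iv/D_iv) = (171.293/25)/(422.4835/25) = 6.85172/16.89934 = 0.4054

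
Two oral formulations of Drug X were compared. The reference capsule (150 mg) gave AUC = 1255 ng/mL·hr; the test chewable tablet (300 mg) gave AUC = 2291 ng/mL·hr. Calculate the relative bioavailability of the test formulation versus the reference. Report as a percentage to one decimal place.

F_rel = 91.3%

F_rel = (AUC_test/D_test) / (AUC_ref/D_ref)
      = (2291/300) / (1255/150)
      = 7.63667 / 8.36667 = 0.9127 = 91.27%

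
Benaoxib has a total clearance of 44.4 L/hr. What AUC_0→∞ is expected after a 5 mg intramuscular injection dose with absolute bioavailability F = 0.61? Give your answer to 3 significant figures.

AUC = 0.0687 mg/L·hr

AUC_0→∞ = F × Dose / CL
        = 0.61 × 5 / 44.4 = 0.0686937 mg/L·hr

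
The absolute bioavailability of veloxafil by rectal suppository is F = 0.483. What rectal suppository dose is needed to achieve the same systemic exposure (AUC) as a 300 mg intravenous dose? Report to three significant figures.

For equal systemic exposure: F × D_ev = D_iv
D_ev = D_iv / F = 300 / 0.483 = 621.118 mg

D_rectal = 621 mg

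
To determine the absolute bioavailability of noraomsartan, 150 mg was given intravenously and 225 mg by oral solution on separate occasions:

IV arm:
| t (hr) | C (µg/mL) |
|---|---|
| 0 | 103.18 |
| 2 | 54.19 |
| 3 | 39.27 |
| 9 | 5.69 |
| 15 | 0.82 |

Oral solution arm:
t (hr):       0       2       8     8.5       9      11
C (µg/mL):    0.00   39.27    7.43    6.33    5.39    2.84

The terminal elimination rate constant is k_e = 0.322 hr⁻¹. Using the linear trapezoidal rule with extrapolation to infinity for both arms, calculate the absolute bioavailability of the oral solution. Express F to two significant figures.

Trapezoidal AUC_0→15 (IV):
  [0→2]: (103.18+54.19)/2 × 2 = 157.37
  [2→3]: (54.19+39.27)/2 × 1 = 46.73
  [3→9]: (39.27+5.69)/2 × 6 = 134.88
  [9→15]: (5.69+0.82)/2 × 6 = 19.53
  Sum = 358.51 µg/mL·hr
IV tail: 0.82/0.322 = 2.547; AUC_iv,0→∞ = 358.51 + 2.547 = 361.057 µg/mL·hr
Trapezoidal AUC_0→11 (oral solution):
  [0→2]: (0.00+39.27)/2 × 2 = 39.27
  [2→8]: (39.27+7.43)/2 × 6 = 140.1
  [8→8.5]: (7.43+6.33)/2 × 0.5 = 3.44
  [8.5→9]: (6.33+5.39)/2 × 0.5 = 2.93
  [9→11]: (5.39+2.84)/2 × 2 = 8.23
  Sum = 193.97 µg/mL·hr
oral solution tail: 2.84/0.322 = 8.820; AUC_ev,0→∞ = 193.97 + 8.820 = 202.79 µg/mL·hr
F = (AUC_ev/D_ev)/(AUC_iv/D_iv) = (202.79/225)/(361.057/150) = 0.901289/2.40705 = 0.3744

F = 0.37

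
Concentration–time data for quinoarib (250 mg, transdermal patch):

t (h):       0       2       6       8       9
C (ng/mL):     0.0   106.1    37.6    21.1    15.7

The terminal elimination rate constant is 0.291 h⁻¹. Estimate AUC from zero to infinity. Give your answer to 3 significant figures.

Trapezoidal AUC_0→9:
  [0→2]: (0.0+106.1)/2 × 2 = 106.1
  [2→6]: (106.1+37.6)/2 × 4 = 287.4
  [6→8]: (37.6+21.1)/2 × 2 = 58.7
  [8→9]: (21.1+15.7)/2 × 1 = 18.4
  Sum = 470.6 ng/mL·h
Extrapolated tail: C_last / k_e = 15.7 / 0.291 = 53.952
AUC_0→∞ = 470.6 + 53.952 = 524.552 ng/mL·h

AUC = 525 ng/mL·h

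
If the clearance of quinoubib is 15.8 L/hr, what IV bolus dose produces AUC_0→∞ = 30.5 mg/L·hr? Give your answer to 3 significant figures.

Dose = 482 mg

Dose_iv = CL × AUC_0→∞
     = 15.8 × 30.5 = 481.9 mg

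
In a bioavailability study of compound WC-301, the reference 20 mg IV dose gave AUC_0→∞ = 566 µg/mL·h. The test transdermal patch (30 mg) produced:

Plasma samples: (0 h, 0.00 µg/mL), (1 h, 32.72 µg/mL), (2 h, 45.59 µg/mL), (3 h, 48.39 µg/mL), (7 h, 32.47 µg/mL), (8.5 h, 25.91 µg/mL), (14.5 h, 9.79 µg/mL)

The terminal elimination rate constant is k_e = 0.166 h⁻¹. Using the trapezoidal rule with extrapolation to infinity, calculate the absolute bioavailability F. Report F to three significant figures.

Trapezoidal AUC_0→14.5 (transdermal patch):
  [0→1]: (0.00+32.72)/2 × 1 = 16.36
  [1→2]: (32.72+45.59)/2 × 1 = 39.155
  [2→3]: (45.59+48.39)/2 × 1 = 46.99
  [3→7]: (48.39+32.47)/2 × 4 = 161.72
  [7→8.5]: (32.47+25.91)/2 × 1.5 = 43.785
  [8.5→14.5]: (25.91+9.79)/2 × 6 = 107.1
  Sum = 415.11 µg/mL·h
Tail: C_last/k_e = 9.79/0.166 = 58.976
AUC_0→∞ (transdermal patch) = 415.11 + 58.976 = 474.086 µg/mL·h
F = (AUC_ev/D_ev)/(AUC_iv/D_iv) = (474.086/30)/(566/20) = 15.8029/28.3 = 0.5584

F = 0.558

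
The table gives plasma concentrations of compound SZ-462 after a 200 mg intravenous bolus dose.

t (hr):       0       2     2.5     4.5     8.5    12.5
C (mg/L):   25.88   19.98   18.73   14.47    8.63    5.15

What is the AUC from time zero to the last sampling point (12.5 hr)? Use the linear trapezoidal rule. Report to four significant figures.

Trapezoidal AUC_0→12.5:
  [0→2]: (25.88+19.98)/2 × 2 = 45.86
  [2→2.5]: (19.98+18.73)/2 × 0.5 = 9.6775
  [2.5→4.5]: (18.73+14.47)/2 × 2 = 33.2
  [4.5→8.5]: (14.47+8.63)/2 × 4 = 46.2
  [8.5→12.5]: (8.63+5.15)/2 × 4 = 27.56
  Sum = 162.4975 mg/L·hr

AUC = 162.5 mg/L·hr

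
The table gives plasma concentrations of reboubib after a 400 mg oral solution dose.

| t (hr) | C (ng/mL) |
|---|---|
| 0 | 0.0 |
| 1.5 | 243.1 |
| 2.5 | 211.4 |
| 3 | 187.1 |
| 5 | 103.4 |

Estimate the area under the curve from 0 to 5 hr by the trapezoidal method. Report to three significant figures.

AUC = 800 ng/mL·hr

Trapezoidal AUC_0→5:
  [0→1.5]: (0.0+243.1)/2 × 1.5 = 182.325
  [1.5→2.5]: (243.1+211.4)/2 × 1 = 227.25
  [2.5→3]: (211.4+187.1)/2 × 0.5 = 99.625
  [3→5]: (187.1+103.4)/2 × 2 = 290.5
  Sum = 799.7 ng/mL·hr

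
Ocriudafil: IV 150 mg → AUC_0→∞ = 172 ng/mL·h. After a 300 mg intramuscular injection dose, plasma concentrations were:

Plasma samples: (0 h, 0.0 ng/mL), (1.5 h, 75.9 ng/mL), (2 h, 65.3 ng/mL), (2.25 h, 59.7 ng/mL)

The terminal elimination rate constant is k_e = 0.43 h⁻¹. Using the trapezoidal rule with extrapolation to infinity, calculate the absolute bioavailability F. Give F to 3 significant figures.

F = 0.717

Trapezoidal AUC_0→2.25 (intramuscular injection):
  [0→1.5]: (0.0+75.9)/2 × 1.5 = 56.925
  [1.5→2]: (75.9+65.3)/2 × 0.5 = 35.3
  [2→2.25]: (65.3+59.7)/2 × 0.25 = 15.625
  Sum = 107.85 ng/mL·h
Tail: C_last/k_e = 59.7/0.43 = 138.837
AUC_0→∞ (intramuscular injection) = 107.85 + 138.837 = 246.687 ng/mL·h
F = (AUC_ev/D_ev)/(AUC_iv/D_iv) = (246.687/300)/(172/150) = 0.82229/1.14667 = 0.7171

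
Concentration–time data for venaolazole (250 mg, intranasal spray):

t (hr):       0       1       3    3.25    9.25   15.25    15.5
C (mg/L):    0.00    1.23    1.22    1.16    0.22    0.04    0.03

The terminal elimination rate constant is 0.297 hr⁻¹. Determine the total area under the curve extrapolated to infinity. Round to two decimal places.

Trapezoidal AUC_0→15.5:
  [0→1]: (0.00+1.23)/2 × 1 = 0.615
  [1→3]: (1.23+1.22)/2 × 2 = 2.45
  [3→3.25]: (1.22+1.16)/2 × 0.25 = 0.2975
  [3.25→9.25]: (1.16+0.22)/2 × 6 = 4.14
  [9.25→15.25]: (0.22+0.04)/2 × 6 = 0.78
  [15.25→15.5]: (0.04+0.03)/2 × 0.25 = 0.00875
  Sum = 8.29125 mg/L·hr
Extrapolated tail: C_last / k_e = 0.03 / 0.297 = 0.101
AUC_0→∞ = 8.29125 + 0.101 = 8.39225 mg/L·hr

AUC = 8.39 mg/L·hr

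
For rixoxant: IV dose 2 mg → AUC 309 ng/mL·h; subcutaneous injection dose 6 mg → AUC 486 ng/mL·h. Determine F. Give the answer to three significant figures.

F = (AUC_ev / D_ev) / (AUC_iv / D_iv)
  = (486/6) / (309/2)
  = 81 / 154.5 = 0.5243

F = 0.524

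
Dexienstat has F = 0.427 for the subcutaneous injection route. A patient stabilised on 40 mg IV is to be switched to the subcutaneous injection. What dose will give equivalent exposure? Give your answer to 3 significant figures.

For equal systemic exposure: F × D_ev = D_iv
D_ev = D_iv / F = 40 / 0.427 = 93.6768 mg

D_subcutaneous = 93.7 mg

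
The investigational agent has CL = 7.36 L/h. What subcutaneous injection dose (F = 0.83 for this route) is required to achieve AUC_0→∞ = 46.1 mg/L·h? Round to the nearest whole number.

Dose = CL × AUC_0→∞ / F
     = 7.36 × 46.1 / 0.83 = 408.79 mg

Dose = 409 mg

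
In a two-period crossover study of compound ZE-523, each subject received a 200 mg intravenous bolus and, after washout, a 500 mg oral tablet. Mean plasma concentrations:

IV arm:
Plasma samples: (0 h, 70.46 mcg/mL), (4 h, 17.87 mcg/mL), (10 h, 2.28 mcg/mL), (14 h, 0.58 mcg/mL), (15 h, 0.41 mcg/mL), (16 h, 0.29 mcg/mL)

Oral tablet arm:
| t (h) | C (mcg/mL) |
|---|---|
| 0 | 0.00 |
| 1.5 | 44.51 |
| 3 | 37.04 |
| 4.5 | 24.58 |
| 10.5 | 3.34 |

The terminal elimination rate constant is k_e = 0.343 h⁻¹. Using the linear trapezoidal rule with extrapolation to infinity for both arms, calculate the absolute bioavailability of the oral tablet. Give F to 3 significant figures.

F = 0.383

Trapezoidal AUC_0→16 (IV):
  [0→4]: (70.46+17.87)/2 × 4 = 176.66
  [4→10]: (17.87+2.28)/2 × 6 = 60.45
  [10→14]: (2.28+0.58)/2 × 4 = 5.72
  [14→15]: (0.58+0.41)/2 × 1 = 0.495
  [15→16]: (0.41+0.29)/2 × 1 = 0.35
  Sum = 243.675 mcg/mL·h
IV tail: 0.29/0.343 = 0.845; AUC_iv,0→∞ = 243.675 + 0.845 = 244.52 mcg/mL·h
Trapezoidal AUC_0→10.5 (oral tablet):
  [0→1.5]: (0.00+44.51)/2 × 1.5 = 33.3825
  [1.5→3]: (44.51+37.04)/2 × 1.5 = 61.1625
  [3→4.5]: (37.04+24.58)/2 × 1.5 = 46.215
  [4.5→10.5]: (24.58+3.34)/2 × 6 = 83.76
  Sum = 224.52 mcg/mL·h
oral tablet tail: 3.34/0.343 = 9.738; AUC_ev,0→∞ = 224.52 + 9.738 = 234.258 mcg/mL·h
F = (AUC_ev/D_ev)/(AUC_iv/D_iv) = (234.258/500)/(244.52/200) = 0.468516/1.2226 = 0.3832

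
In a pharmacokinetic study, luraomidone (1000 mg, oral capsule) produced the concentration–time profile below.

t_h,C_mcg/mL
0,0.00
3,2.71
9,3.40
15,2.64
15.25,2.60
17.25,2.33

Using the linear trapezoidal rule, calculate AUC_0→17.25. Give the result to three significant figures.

Trapezoidal AUC_0→17.25:
  [0→3]: (0.00+2.71)/2 × 3 = 4.065
  [3→9]: (2.71+3.40)/2 × 6 = 18.33
  [9→15]: (3.40+2.64)/2 × 6 = 18.12
  [15→15.25]: (2.64+2.60)/2 × 0.25 = 0.655
  [15.25→17.25]: (2.60+2.33)/2 × 2 = 4.93
  Sum = 46.1 mcg/mL·h

AUC = 46.1 mcg/mL·h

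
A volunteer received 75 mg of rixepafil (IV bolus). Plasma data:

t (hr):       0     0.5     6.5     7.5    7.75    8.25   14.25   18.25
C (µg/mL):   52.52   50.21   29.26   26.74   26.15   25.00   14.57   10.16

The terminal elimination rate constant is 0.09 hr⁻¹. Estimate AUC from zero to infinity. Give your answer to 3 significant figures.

AUC = 593 µg/mL·hr

Trapezoidal AUC_0→18.25:
  [0→0.5]: (52.52+50.21)/2 × 0.5 = 25.6825
  [0.5→6.5]: (50.21+29.26)/2 × 6 = 238.41
  [6.5→7.5]: (29.26+26.74)/2 × 1 = 28.0
  [7.5→7.75]: (26.74+26.15)/2 × 0.25 = 6.61125
  [7.75→8.25]: (26.15+25.00)/2 × 0.5 = 12.7875
  [8.25→14.25]: (25.00+14.57)/2 × 6 = 118.71
  [14.25→18.25]: (14.57+10.16)/2 × 4 = 49.46
  Sum = 479.66125 µg/mL·hr
Extrapolated tail: C_last / k_e = 10.16 / 0.09 = 112.889
AUC_0→∞ = 479.66125 + 112.889 = 592.55025 µg/mL·hr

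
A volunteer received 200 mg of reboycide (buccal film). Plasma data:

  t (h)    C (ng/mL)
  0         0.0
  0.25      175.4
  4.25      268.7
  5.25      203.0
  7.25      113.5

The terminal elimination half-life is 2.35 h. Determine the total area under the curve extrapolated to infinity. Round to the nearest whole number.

Trapezoidal AUC_0→7.25:
  [0→0.25]: (0.0+175.4)/2 × 0.25 = 21.925
  [0.25→4.25]: (175.4+268.7)/2 × 4 = 888.2
  [4.25→5.25]: (268.7+203.0)/2 × 1 = 235.85
  [5.25→7.25]: (203.0+113.5)/2 × 2 = 316.5
  Sum = 1462.475 ng/mL·h
k_e = ln2 / t½ = 0.693147 / 2.35 = 0.2950 h^-1
Extrapolated tail: C_last / k_e = 113.5 / 0.295 = 384.746
AUC_0→∞ = 1462.475 + 384.746 = 1847.221 ng/mL·h

AUC = 1847 ng/mL·h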